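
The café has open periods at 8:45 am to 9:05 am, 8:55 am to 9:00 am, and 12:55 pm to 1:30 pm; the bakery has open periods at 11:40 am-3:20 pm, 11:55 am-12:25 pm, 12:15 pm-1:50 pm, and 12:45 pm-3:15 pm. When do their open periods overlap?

Merge the first list: 8:45 am-9:05 am, 12:55 pm-1:30 pm.
Merge the second list: 11:40 am-3:20 pm.
8:45 am-9:05 am meets no B interval.
12:55 pm-1:30 pm ∩ B → 12:55 pm-1:30 pm.

12:55 pm-1:30 pm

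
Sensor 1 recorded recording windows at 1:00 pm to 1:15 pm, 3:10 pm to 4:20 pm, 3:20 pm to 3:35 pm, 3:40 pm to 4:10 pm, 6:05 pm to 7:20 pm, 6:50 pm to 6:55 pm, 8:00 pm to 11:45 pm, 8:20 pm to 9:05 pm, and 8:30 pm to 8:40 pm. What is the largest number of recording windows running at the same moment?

3

Sweep endpoints in order; track running count of active intervals.
Peak of 3 reached at 8:30 pm.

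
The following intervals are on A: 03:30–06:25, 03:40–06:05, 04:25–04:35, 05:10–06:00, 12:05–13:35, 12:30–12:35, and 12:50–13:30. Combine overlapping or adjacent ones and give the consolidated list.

03:30–06:25, 12:05–13:35

03:40–06:05 overlaps/touches 03:30–06:25 → extend to 03:30–06:25.
04:25–04:35 overlaps/touches 03:30–06:25 → extend to 03:30–06:25.
05:10–06:00 overlaps/touches 03:30–06:25 → extend to 03:30–06:25.
12:05–13:35 is disjoint → start new block.
12:30–12:35 overlaps/touches 12:05–13:35 → extend to 12:05–13:35.
12:50–13:30 overlaps/touches 12:05–13:35 → extend to 12:05–13:35.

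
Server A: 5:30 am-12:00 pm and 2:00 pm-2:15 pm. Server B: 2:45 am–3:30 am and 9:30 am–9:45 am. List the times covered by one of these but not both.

2:45 am–3:30 am, 5:30 am–9:30 am, 9:45 am–12:00 pm, 2:00 pm–2:15 pm

A but not B: 5:30 am–9:30 am, 9:45 am–12:00 pm, 2:00 pm–2:15 pm.
B but not A: 2:45 am–3:30 am.
Combining gives A △ B.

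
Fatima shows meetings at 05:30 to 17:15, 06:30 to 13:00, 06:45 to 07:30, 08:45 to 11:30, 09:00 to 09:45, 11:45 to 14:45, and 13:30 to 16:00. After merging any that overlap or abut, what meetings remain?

05:30-17:15

06:30-13:00 overlaps/touches 05:30-17:15 → extend to 05:30-17:15.
06:45-07:30 overlaps/touches 05:30-17:15 → extend to 05:30-17:15.
08:45-11:30 overlaps/touches 05:30-17:15 → extend to 05:30-17:15.
09:00-09:45 overlaps/touches 05:30-17:15 → extend to 05:30-17:15.
11:45-14:45 overlaps/touches 05:30-17:15 → extend to 05:30-17:15.
13:30-16:00 overlaps/touches 05:30-17:15 → extend to 05:30-17:15.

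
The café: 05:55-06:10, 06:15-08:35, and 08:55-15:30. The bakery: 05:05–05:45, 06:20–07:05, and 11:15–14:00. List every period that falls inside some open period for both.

06:20–07:05, 11:15–14:00

05:55–06:10 meets no B interval.
06:15–08:35 ∩ B → 06:20–07:05.
08:55–15:30 ∩ B → 11:15–14:00.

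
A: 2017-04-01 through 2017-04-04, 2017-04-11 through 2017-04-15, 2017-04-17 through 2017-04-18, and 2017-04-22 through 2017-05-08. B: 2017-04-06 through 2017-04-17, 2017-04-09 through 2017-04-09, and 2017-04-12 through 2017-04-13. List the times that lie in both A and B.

2017-04-11 through 2017-04-15, 2017-04-17 through 2017-04-17

Second set merges to 2017-04-06 through 2017-04-17.
2017-04-01 through 2017-04-04: no overlap with the second set.
2017-04-11 through 2017-04-15 meets the second set on 2017-04-11 through 2017-04-15.
2017-04-17 through 2017-04-18 meets the second set on 2017-04-17 through 2017-04-17.
2017-04-22 through 2017-05-08: no overlap with the second set.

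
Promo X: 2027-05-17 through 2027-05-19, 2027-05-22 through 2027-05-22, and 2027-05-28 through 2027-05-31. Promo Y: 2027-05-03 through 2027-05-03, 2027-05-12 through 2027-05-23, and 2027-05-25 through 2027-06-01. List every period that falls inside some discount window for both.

2027-05-17 through 2027-05-19 overlaps B on 2027-05-17 through 2027-05-19.
2027-05-22 through 2027-05-22 overlaps B on 2027-05-22 through 2027-05-22.
2027-05-28 through 2027-05-31 overlaps B on 2027-05-28 through 2027-05-31.

2027-05-17 through 2027-05-19, 2027-05-22 through 2027-05-22, 2027-05-28 through 2027-05-31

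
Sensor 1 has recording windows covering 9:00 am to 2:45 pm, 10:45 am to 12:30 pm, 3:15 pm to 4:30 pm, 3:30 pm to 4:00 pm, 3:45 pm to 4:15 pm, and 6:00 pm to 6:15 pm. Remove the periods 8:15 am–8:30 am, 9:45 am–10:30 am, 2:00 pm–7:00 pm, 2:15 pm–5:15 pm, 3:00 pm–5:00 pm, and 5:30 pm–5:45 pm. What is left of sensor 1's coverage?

9:00 am–9:45 am, 10:30 am–2:00 pm

Merge the first list: 9:00 am–2:45 pm, 3:15 pm–4:30 pm, 6:00 pm–6:15 pm.
Merge the second list: 8:15 am–8:30 am, 9:45 am–10:30 am, 2:00 pm–7:00 pm.
9:00 am–2:45 pm \ B = 9:00 am–9:45 am, 10:30 am–2:00 pm.
3:15 pm–4:30 pm: entirely removed.
6:00 pm–6:15 pm: entirely removed.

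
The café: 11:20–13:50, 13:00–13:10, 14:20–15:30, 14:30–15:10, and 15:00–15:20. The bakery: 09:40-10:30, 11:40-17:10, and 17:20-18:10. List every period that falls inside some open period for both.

11:40–13:50, 14:20–15:30

A, merged: 11:20–13:50, 14:20–15:30.
11:20–13:50 overlaps B on 11:40–13:50.
14:20–15:30 overlaps B on 14:20–15:30.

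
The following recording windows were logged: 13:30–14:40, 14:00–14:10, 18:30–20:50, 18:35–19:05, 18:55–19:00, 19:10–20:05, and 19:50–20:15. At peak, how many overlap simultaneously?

3

At 18:55, 3 of the intervals are simultaneously active.
No point has more.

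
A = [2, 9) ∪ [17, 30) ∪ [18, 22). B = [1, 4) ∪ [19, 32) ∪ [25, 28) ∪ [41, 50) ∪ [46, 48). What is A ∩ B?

First set merges to [2, 9), [17, 30).
Second set merges to [1, 4), [19, 32), [41, 50).
[2, 9) overlaps B on [2, 4).
[17, 30) overlaps B on [19, 30).

[2, 4) ∪ [19, 30)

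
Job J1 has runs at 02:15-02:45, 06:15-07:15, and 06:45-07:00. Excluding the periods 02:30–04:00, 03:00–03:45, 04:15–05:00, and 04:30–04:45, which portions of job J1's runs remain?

02:15–02:30, 06:15–07:15

Merge the first list: 02:15–02:45, 06:15–07:15.
Merge the second list: 02:30–04:00, 04:15–05:00.
02:15–02:45 \ B = 02:15–02:30.
06:15–07:15: nothing removed.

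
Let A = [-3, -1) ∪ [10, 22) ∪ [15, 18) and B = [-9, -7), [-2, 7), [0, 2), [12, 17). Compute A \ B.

First set merges to [-3, -1), [10, 22).
Second set merges to [-9, -7), [-2, 7), [12, 17).
[-3, -1) with B removed leaves [-3, -2).
[10, 22) with B removed leaves [10, 12), [17, 22).

[-3, -2) ∪ [10, 12) ∪ [17, 22)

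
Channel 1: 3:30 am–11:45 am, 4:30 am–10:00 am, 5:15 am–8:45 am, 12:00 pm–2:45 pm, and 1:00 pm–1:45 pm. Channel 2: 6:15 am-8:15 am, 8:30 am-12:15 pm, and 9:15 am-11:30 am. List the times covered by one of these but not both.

A, merged: 3:30 am-11:45 am, 12:00 pm-2:45 pm.
B, merged: 6:15 am-8:15 am, 8:30 am-12:15 pm.
A \ B = 3:30 am-6:15 am, 8:15 am-8:30 am, 12:15 pm-2:45 pm.
B \ A = 11:45 am-12:00 pm.
Union of the two gives the symmetric difference.

3:30 am-6:15 am, 8:15 am-8:30 am, 11:45 am-12:00 pm, 12:15 pm-2:45 pm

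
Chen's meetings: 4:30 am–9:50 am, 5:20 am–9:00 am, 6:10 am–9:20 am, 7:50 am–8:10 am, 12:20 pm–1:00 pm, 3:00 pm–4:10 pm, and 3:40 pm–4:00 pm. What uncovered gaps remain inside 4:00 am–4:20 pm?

Covered (merged): 4:30 am–9:50 am, 12:20 pm–1:00 pm, 3:00 pm–4:10 pm.
Complement within 4:00 am–4:20 pm: 4:00 am–4:30 am, 9:50 am–12:20 pm, 1:00 pm–3:00 pm, 4:10 pm–4:20 pm.

4:00 am–4:30 am, 9:50 am–12:20 pm, 1:00 pm–3:00 pm, 4:10 pm–4:20 pm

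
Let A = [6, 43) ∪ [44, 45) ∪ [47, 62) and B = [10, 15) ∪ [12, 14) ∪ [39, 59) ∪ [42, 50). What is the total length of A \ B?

31

Merge the second list: [10, 15), [39, 59).
A \ B = [6, 10), [15, 39), [59, 62).
Total: 4 + 24 + 3 = 31.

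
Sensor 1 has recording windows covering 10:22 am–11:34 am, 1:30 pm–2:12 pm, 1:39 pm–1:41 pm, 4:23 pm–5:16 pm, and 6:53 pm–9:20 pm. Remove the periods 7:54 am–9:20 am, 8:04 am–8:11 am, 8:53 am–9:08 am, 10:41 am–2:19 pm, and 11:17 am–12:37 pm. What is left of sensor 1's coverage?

10:22 am–10:41 am, 4:23 pm–5:16 pm, 6:53 pm–9:20 pm

A, merged: 10:22 am–11:34 am, 1:30 pm–2:12 pm, 4:23 pm–5:16 pm, 6:53 pm–9:20 pm.
B, merged: 7:54 am–9:20 am, 10:41 am–2:19 pm.
10:22 am–11:34 am \ B = 10:22 am–10:41 am.
1:30 pm–2:12 pm: entirely removed.
4:23 pm–5:16 pm: nothing removed.
6:53 pm–9:20 pm: nothing removed.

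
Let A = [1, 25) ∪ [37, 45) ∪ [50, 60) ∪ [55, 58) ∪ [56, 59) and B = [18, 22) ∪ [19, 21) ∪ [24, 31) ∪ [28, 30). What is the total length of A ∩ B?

Merge the first list: [1, 25), [37, 45), [50, 60).
Merge the second list: [18, 22), [24, 31).
A ∩ B = [18, 22), [24, 25).
Total: 4 + 1 = 5.

5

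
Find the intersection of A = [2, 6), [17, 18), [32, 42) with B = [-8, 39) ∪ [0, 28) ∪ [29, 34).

[2, 6) ∪ [17, 18) ∪ [32, 39)

Second set merges to [-8, 39).
[2, 6) meets the second set on [2, 6).
[17, 18) meets the second set on [17, 18).
[32, 42) meets the second set on [32, 39).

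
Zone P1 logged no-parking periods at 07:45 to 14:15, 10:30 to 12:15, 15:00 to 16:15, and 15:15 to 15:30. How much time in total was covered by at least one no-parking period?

7 h 45 min

Merged: 07:45–14:15, 15:00–16:15.
Lengths: 6 h 30 min + 1 h 15 min = 7 h 45 min.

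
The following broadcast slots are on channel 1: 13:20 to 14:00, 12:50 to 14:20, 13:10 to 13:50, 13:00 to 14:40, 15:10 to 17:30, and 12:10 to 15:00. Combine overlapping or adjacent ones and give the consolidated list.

Sort by start: 12:10–15:00, 12:50–14:20, 13:00–14:40, 13:10–13:50, 13:20–14:00, 15:10–17:30.
12:50–14:20 overlaps/touches 12:10–15:00 → extend to 12:10–15:00.
13:00–14:40 overlaps/touches 12:10–15:00 → extend to 12:10–15:00.
13:10–13:50 overlaps/touches 12:10–15:00 → extend to 12:10–15:00.
13:20–14:00 overlaps/touches 12:10–15:00 → extend to 12:10–15:00.
15:10–17:30 is disjoint → start new block.

12:10–15:00, 15:10–17:30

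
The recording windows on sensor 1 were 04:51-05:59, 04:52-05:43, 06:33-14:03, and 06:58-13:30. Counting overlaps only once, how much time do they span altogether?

8 h 38 min

Merged: 04:51–05:59, 06:33–14:03.
Lengths: 1 h 8 min + 7 h 30 min = 8 h 38 min.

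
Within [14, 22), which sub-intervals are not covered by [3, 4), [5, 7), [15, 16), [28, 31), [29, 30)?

The merged coverage is [3, 4), [5, 7), [15, 16), [28, 31).
Uncovered inside [14, 22): [14, 15), [16, 22).

[14, 15) ∪ [16, 22)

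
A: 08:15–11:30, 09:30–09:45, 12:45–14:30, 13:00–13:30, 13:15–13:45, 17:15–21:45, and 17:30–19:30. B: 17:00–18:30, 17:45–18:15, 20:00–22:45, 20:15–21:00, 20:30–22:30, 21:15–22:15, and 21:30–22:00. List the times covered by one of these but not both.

First set merges to 08:15–11:30, 12:45–14:30, 17:15–21:45.
Second set merges to 17:00–18:30, 20:00–22:45.
A but not B: 08:15–11:30, 12:45–14:30, 18:30–20:00.
B but not A: 17:00–17:15, 21:45–22:45.
Combining gives A △ B.

08:15–11:30, 12:45–14:30, 17:00–17:15, 18:30–20:00, 21:45–22:45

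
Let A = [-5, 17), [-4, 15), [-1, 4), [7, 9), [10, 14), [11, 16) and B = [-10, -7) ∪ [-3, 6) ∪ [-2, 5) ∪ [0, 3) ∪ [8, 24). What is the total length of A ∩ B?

First set merges to [-5, 17).
Second set merges to [-10, -7), [-3, 6), [8, 24).
A ∩ B = [-3, 6), [8, 17).
Total: 9 + 9 = 18.

18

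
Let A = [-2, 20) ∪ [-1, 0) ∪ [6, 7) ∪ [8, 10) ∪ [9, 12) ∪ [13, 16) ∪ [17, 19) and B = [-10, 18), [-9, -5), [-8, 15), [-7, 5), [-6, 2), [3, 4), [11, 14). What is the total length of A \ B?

A, merged: [-2, 20).
B, merged: [-10, 18).
A \ B = [18, 20).
Total: 2.

2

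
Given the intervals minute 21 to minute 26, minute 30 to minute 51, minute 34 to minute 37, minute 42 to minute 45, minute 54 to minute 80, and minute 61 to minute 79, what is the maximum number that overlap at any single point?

2

Sweep endpoints in order; track running count of active intervals.
Peak of 2 reached at minute 34.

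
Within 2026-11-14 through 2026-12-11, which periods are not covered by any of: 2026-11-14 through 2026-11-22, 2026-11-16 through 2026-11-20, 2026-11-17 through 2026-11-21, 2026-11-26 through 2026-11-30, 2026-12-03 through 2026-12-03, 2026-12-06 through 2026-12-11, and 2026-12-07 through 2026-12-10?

2026-11-23 through 2026-11-25, 2026-12-01 through 2026-12-02, 2026-12-04 through 2026-12-05

After merging, the occupied span is 2026-11-14 through 2026-11-22, 2026-11-26 through 2026-11-30, 2026-12-03 through 2026-12-03, 2026-12-06 through 2026-12-11.
Gaps within 2026-11-14 through 2026-12-11: 2026-11-23 through 2026-11-25, 2026-12-01 through 2026-12-02, 2026-12-04 through 2026-12-05.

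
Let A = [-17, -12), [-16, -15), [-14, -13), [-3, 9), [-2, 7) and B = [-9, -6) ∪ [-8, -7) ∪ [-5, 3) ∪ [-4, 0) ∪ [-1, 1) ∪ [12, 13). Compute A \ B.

[-17, -12) ∪ [3, 9)

First set merges to [-17, -12), [-3, 9).
Second set merges to [-9, -6), [-5, 3), [12, 13).
[-17, -12): no B overlap → unchanged.
[-3, 9) minus B → [3, 9).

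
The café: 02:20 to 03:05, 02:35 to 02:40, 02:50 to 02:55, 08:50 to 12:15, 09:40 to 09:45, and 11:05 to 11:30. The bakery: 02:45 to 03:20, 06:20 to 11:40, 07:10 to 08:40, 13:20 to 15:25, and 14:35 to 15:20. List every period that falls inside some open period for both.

First set merges to 02:20-03:05, 08:50-12:15.
Second set merges to 02:45-03:20, 06:20-11:40, 13:20-15:25.
02:20-03:05 meets the second set on 02:45-03:05.
08:50-12:15 meets the second set on 08:50-11:40.

02:45-03:05, 08:50-11:40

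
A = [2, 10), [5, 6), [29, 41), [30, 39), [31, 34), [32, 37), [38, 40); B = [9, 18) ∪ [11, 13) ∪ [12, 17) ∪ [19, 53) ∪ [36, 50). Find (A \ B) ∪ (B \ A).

A, merged: [2, 10), [29, 41).
B, merged: [9, 18), [19, 53).
Only in the first: [2, 9).
Only in the second: [10, 18), [19, 29), [41, 53).
Together these are the periods covered by exactly one.

[2, 9) ∪ [10, 18) ∪ [19, 29) ∪ [41, 53)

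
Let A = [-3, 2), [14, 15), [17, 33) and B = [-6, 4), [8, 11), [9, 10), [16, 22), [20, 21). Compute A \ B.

B, merged: [-6, 4), [8, 11), [16, 22).
[-3, 2): fully covered by B → removed.
[14, 15): no B overlap → unchanged.
[17, 33) minus B → [22, 33).

[14, 15) ∪ [22, 33)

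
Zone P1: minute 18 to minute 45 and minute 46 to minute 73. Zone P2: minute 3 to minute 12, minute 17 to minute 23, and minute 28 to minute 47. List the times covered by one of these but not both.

minute 3 to minute 12, minute 17 to minute 18, minute 23 to minute 28, minute 45 to minute 46, minute 47 to minute 73

Only in the first: minute 23 to minute 28, minute 47 to minute 73.
Only in the second: minute 3 to minute 12, minute 17 to minute 18, minute 45 to minute 46.
Together these are the periods covered by exactly one.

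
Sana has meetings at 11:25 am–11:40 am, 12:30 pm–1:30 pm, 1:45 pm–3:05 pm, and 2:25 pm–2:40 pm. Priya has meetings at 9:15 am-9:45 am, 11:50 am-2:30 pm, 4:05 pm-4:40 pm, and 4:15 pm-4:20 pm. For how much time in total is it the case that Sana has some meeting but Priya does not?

Merge the first list: 11:25 am–11:40 am, 12:30 pm–1:30 pm, 1:45 pm–3:05 pm.
Merge the second list: 9:15 am–9:45 am, 11:50 am–2:30 pm, 4:05 pm–4:40 pm.
A \ B = 11:25 am–11:40 am, 2:30 pm–3:05 pm.
Total: 15 min + 35 min = 50 min.

50 min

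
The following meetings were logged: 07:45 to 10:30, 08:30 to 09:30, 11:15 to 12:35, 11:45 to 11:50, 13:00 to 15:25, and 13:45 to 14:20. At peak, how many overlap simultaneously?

2

At 08:30, 2 of the intervals are simultaneously active.
No point has more.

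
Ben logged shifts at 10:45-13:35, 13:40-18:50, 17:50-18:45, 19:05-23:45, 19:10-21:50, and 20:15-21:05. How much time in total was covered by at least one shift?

12 h 40 min

Merged: 10:45-13:35, 13:40-18:50, 19:05-23:45.
Lengths: 2 h 50 min + 5 h 10 min + 4 h 40 min = 12 h 40 min.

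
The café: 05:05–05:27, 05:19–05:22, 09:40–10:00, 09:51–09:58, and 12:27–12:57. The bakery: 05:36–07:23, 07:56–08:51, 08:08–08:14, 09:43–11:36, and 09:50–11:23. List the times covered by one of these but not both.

A, merged: 05:05–05:27, 09:40–10:00, 12:27–12:57.
B, merged: 05:36–07:23, 07:56–08:51, 09:43–11:36.
Only in the first: 05:05–05:27, 09:40–09:43, 12:27–12:57.
Only in the second: 05:36–07:23, 07:56–08:51, 10:00–11:36.
Together these are the periods covered by exactly one.

05:05–05:27, 05:36–07:23, 07:56–08:51, 09:40–09:43, 10:00–11:36, 12:27–12:57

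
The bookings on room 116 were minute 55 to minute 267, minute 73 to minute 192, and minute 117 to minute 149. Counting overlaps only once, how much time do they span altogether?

212 minutes

Merged: minute 55 to minute 267.
Length: 212 minutes.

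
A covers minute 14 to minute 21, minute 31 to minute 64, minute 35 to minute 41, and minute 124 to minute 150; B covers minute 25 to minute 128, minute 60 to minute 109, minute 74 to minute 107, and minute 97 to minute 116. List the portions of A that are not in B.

First set merges to minute 14 to minute 21, minute 31 to minute 64, minute 124 to minute 150.
Second set merges to minute 25 to minute 128.
minute 14 to minute 21 is untouched.
minute 31 to minute 64 lies entirely inside B → drops out.
minute 124 to minute 150 with B removed leaves minute 128 to minute 150.

minute 14 to minute 21, minute 128 to minute 150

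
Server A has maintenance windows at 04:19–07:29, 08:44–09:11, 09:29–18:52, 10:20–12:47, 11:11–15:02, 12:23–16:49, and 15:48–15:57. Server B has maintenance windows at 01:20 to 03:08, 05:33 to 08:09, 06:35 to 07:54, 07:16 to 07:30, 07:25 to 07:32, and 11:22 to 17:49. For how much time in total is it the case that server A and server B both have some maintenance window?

First set merges to 04:19-07:29, 08:44-09:11, 09:29-18:52.
Second set merges to 01:20-03:08, 05:33-08:09, 11:22-17:49.
A ∩ B = 05:33-07:29, 11:22-17:49.
Total: 1 h 56 min + 6 h 27 min = 8 h 23 min.

8 h 23 min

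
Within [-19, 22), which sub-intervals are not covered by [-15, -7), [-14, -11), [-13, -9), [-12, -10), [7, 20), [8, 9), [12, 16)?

[-19, -15) ∪ [-7, 7) ∪ [20, 22)

The merged coverage is [-15, -7), [7, 20).
Complement within [-19, 22): [-19, -15), [-7, 7), [20, 22).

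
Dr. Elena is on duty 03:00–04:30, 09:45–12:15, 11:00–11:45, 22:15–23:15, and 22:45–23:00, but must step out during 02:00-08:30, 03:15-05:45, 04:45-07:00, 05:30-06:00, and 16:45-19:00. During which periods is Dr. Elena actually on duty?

Merge the first list: 03:00–04:30, 09:45–12:15, 22:15–23:15.
Merge the second list: 02:00–08:30, 16:45–19:00.
03:00–04:30: entirely removed.
09:45–12:15: nothing removed.
22:15–23:15: nothing removed.

09:45–12:15, 22:15–23:15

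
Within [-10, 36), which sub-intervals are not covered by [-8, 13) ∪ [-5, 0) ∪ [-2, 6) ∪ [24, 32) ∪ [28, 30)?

The merged coverage is [-8, 13), [24, 32).
Gaps within [-10, 36): [-10, -8), [13, 24), [32, 36).

[-10, -8) ∪ [13, 24) ∪ [32, 36)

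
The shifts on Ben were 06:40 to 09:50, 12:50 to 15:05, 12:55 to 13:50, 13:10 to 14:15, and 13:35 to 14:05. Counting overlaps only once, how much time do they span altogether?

Merged: 06:40–09:50, 12:50–15:05.
Lengths: 3 h 10 min + 2 h 15 min = 5 h 25 min.

5 h 25 min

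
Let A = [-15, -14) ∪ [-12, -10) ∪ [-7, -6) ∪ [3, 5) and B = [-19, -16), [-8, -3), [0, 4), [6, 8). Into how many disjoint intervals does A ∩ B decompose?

2

A ∩ B = [-7, -6), [3, 4).
That is 2 disjoint pieces.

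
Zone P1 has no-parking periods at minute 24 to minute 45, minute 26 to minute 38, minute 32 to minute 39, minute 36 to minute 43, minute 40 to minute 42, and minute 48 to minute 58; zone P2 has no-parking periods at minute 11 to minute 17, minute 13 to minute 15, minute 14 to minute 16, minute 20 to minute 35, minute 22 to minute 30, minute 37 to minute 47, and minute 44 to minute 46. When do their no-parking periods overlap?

minute 24 to minute 35, minute 37 to minute 45

Merge the first list: minute 24 to minute 45, minute 48 to minute 58.
Merge the second list: minute 11 to minute 17, minute 20 to minute 35, minute 37 to minute 47.
minute 24 to minute 45 meets the second set on minute 24 to minute 35, minute 37 to minute 45.
minute 48 to minute 58: no overlap with the second set.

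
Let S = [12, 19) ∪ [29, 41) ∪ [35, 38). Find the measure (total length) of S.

19

Merged: [12, 19), [29, 41).
Lengths: 7 + 12 = 19.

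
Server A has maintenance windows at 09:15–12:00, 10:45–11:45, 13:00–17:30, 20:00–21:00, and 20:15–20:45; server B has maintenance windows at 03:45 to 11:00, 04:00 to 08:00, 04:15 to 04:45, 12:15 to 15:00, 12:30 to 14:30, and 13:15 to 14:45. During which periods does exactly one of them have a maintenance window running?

03:45–09:15, 11:00–12:00, 12:15–13:00, 15:00–17:30, 20:00–21:00

A, merged: 09:15–12:00, 13:00–17:30, 20:00–21:00.
B, merged: 03:45–11:00, 12:15–15:00.
Only in the first: 11:00–12:00, 15:00–17:30, 20:00–21:00.
Only in the second: 03:45–09:15, 12:15–13:00.
Together these are the periods covered by exactly one.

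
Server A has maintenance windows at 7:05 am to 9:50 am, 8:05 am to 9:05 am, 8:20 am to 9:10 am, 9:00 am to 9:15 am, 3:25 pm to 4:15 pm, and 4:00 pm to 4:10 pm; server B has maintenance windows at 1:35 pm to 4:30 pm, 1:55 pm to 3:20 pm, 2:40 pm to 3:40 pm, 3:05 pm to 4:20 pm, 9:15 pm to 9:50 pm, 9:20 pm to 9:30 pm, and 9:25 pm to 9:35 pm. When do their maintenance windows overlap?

3:25 pm–4:15 pm

A, merged: 7:05 am–9:50 am, 3:25 pm–4:15 pm.
B, merged: 1:35 pm–4:30 pm, 9:15 pm–9:50 pm.
7:05 am–9:50 am: no overlap with the second set.
3:25 pm–4:15 pm meets the second set on 3:25 pm–4:15 pm.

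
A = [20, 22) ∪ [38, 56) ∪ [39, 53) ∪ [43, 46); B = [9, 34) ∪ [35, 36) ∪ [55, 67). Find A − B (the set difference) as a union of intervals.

[38, 55)

Merge the first list: [20, 22), [38, 56).
[20, 22): fully covered by B → removed.
[38, 56) minus B → [38, 55).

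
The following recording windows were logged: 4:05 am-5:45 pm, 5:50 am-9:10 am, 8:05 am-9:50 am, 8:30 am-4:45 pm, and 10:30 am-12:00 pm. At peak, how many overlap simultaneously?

Walk the sorted start/end points keeping a running depth.
The depth first hits 4 at 8:30 am.

4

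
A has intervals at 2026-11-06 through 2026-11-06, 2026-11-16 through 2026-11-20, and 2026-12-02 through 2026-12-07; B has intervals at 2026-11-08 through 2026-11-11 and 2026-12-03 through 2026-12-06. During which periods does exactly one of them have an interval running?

2026-11-06 through 2026-11-06, 2026-11-08 through 2026-11-11, 2026-11-16 through 2026-11-20, 2026-12-02 through 2026-12-02, 2026-12-07 through 2026-12-07

Only in the first: 2026-11-06 through 2026-11-06, 2026-11-16 through 2026-11-20, 2026-12-02 through 2026-12-02, 2026-12-07 through 2026-12-07.
Only in the second: 2026-11-08 through 2026-11-11.
Together these are the periods covered by exactly one.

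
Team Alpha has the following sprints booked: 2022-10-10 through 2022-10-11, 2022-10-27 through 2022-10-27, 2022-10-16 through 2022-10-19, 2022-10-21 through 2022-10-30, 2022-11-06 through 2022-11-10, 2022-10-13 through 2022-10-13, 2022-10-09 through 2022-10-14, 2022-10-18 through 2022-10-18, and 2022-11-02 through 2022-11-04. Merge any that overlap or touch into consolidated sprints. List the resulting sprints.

Sort by start: 2022-10-09 through 2022-10-14, 2022-10-10 through 2022-10-11, 2022-10-13 through 2022-10-13, 2022-10-16 through 2022-10-19, 2022-10-18 through 2022-10-18, 2022-10-21 through 2022-10-30, 2022-10-27 through 2022-10-27, 2022-11-02 through 2022-11-04, 2022-11-06 through 2022-11-10.
2022-10-10 through 2022-10-11 overlaps/touches 2022-10-09 through 2022-10-14 → extend to 2022-10-09 through 2022-10-14.
2022-10-13 through 2022-10-13 overlaps/touches 2022-10-09 through 2022-10-14 → extend to 2022-10-09 through 2022-10-14.
2022-10-16 through 2022-10-19 is disjoint → start new block.
2022-10-18 through 2022-10-18 overlaps/touches 2022-10-16 through 2022-10-19 → extend to 2022-10-16 through 2022-10-19.
2022-10-21 through 2022-10-30 is disjoint → start new block.
2022-10-27 through 2022-10-27 overlaps/touches 2022-10-21 through 2022-10-30 → extend to 2022-10-21 through 2022-10-30.
2022-11-02 through 2022-11-04 is disjoint → start new block.
2022-11-06 through 2022-11-10 is disjoint → start new block.

2022-10-09 through 2022-10-14, 2022-10-16 through 2022-10-19, 2022-10-21 through 2022-10-30, 2022-11-02 through 2022-11-04, 2022-11-06 through 2022-11-10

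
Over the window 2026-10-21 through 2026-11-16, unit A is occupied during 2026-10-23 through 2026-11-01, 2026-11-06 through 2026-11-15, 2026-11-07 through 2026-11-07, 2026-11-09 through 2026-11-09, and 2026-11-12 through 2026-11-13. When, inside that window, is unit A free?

Covered (merged): 2026-10-23 through 2026-11-01, 2026-11-06 through 2026-11-15.
Uncovered inside 2026-10-21 through 2026-11-16: 2026-10-21 through 2026-10-22, 2026-11-02 through 2026-11-05, 2026-11-16 through 2026-11-16.

2026-10-21 through 2026-10-22, 2026-11-02 through 2026-11-05, 2026-11-16 through 2026-11-16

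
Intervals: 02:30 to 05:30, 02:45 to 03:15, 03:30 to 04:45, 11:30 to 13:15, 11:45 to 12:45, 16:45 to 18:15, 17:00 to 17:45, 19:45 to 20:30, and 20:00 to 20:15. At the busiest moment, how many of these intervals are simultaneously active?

2

At 02:45, 2 of the intervals are simultaneously active.
No point has more.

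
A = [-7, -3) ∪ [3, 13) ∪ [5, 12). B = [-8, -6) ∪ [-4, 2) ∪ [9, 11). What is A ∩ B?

[-7, -6) ∪ [-4, -3) ∪ [9, 11)

Merge the first list: [-7, -3), [3, 13).
[-7, -3) ∩ B → [-7, -6), [-4, -3).
[3, 13) ∩ B → [9, 11).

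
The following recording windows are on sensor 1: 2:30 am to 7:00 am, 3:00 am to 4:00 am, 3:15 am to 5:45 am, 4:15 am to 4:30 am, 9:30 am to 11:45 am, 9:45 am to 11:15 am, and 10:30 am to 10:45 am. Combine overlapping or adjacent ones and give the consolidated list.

3:00 am–4:00 am overlaps/touches 2:30 am–7:00 am → extend to 2:30 am–7:00 am.
3:15 am–5:45 am overlaps/touches 2:30 am–7:00 am → extend to 2:30 am–7:00 am.
4:15 am–4:30 am overlaps/touches 2:30 am–7:00 am → extend to 2:30 am–7:00 am.
9:30 am–11:45 am is disjoint → start new block.
9:45 am–11:15 am overlaps/touches 9:30 am–11:45 am → extend to 9:30 am–11:45 am.
10:30 am–10:45 am overlaps/touches 9:30 am–11:45 am → extend to 9:30 am–11:45 am.

2:30 am–7:00 am, 9:30 am–11:45 am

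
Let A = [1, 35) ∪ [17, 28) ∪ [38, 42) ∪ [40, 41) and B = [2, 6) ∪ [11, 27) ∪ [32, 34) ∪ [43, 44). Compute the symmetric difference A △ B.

[1, 2) ∪ [6, 11) ∪ [27, 32) ∪ [34, 35) ∪ [38, 42) ∪ [43, 44)

Merge the first list: [1, 35), [38, 42).
Only in the first: [1, 2), [6, 11), [27, 32), [34, 35), [38, 42).
Only in the second: [43, 44).
Together these are the periods covered by exactly one.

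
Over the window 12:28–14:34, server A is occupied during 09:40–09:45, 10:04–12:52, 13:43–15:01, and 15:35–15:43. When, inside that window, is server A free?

12:52–13:43

Covered (merged): 09:40–09:45, 10:04–12:52, 13:43–15:01, 15:35–15:43.
Complement within 12:28–14:34: 12:52–13:43.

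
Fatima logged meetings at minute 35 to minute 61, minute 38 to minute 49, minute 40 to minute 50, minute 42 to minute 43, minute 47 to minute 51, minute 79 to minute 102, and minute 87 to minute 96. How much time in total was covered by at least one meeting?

Merged: minute 35 to minute 61, minute 79 to minute 102.
Lengths: 26 minutes + 23 minutes = 49 minutes.

49 minutes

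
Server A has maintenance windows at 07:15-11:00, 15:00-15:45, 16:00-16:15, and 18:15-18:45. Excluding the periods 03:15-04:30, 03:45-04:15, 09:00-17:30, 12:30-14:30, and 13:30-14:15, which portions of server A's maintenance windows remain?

07:15–09:00, 18:15–18:45

B, merged: 03:15–04:30, 09:00–17:30.
07:15–11:00 with B removed leaves 07:15–09:00.
15:00–15:45 lies entirely inside B → drops out.
16:00–16:15 lies entirely inside B → drops out.
18:15–18:45 is untouched.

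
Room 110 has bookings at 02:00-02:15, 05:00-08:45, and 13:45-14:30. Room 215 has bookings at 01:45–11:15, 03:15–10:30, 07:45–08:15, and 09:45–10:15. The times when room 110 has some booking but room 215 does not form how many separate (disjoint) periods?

1

Merge the second list: 01:45–11:15.
A \ B = 13:45–14:30.
That is 1 disjoint piece.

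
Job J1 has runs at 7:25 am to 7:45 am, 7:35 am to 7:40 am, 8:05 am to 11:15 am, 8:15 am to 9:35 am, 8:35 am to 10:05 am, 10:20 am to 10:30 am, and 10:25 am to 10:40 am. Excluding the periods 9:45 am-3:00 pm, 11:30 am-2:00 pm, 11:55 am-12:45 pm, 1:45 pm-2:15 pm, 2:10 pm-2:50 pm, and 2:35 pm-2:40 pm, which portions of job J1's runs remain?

A, merged: 7:25 am-7:45 am, 8:05 am-11:15 am.
B, merged: 9:45 am-3:00 pm.
7:25 am-7:45 am: nothing removed.
8:05 am-11:15 am \ B = 8:05 am-9:45 am.

7:25 am-7:45 am, 8:05 am-9:45 am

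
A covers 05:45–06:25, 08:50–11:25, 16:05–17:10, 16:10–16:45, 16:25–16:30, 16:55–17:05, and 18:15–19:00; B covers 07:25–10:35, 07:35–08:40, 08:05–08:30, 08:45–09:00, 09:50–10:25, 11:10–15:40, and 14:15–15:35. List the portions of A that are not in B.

First set merges to 05:45-06:25, 08:50-11:25, 16:05-17:10, 18:15-19:00.
Second set merges to 07:25-10:35, 11:10-15:40.
05:45-06:25 is untouched.
08:50-11:25 with B removed leaves 10:35-11:10.
16:05-17:10 is untouched.
18:15-19:00 is untouched.

05:45-06:25, 10:35-11:10, 16:05-17:10, 18:15-19:00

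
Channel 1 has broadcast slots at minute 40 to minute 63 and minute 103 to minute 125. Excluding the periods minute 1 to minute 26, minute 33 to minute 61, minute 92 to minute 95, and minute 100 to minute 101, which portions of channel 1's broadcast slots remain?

minute 40 to minute 63 \ B = minute 61 to minute 63.
minute 103 to minute 125: nothing removed.

minute 61 to minute 63, minute 103 to minute 125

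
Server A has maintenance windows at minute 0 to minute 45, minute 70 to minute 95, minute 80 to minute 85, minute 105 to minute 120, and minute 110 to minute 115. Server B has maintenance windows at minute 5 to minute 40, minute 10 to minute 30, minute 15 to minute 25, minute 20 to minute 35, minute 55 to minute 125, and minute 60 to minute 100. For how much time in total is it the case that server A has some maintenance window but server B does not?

10 minutes

First set merges to minute 0 to minute 45, minute 70 to minute 95, minute 105 to minute 120.
Second set merges to minute 5 to minute 40, minute 55 to minute 125.
A \ B = minute 0 to minute 5, minute 40 to minute 45.
Total: 5 minutes + 5 minutes = 10 minutes.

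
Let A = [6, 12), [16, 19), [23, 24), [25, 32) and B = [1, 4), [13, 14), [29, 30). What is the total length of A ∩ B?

A ∩ B = [29, 30).
Total: 1.

1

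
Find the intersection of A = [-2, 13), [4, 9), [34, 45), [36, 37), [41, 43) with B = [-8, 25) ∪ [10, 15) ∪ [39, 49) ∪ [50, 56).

[-2, 13) ∪ [39, 45)

Merge the first list: [-2, 13), [34, 45).
Merge the second list: [-8, 25), [39, 49), [50, 56).
[-2, 13) ∩ B → [-2, 13).
[34, 45) ∩ B → [39, 45).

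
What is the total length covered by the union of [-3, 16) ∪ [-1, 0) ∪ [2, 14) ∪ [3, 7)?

19

Merged: [-3, 16).
Length: 19.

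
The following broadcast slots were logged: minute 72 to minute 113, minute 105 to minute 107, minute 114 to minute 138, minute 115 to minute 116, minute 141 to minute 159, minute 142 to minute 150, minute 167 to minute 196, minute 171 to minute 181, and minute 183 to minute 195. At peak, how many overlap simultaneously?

2

Walk the sorted start/end points keeping a running depth.
The depth first hits 2 at minute 105.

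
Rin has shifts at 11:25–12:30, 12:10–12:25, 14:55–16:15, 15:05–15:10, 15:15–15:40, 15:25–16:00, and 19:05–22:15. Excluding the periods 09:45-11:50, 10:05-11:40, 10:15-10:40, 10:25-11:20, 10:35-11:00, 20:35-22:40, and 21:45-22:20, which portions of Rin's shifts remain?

11:50–12:30, 14:55–16:15, 19:05–20:35

Merge the first list: 11:25–12:30, 14:55–16:15, 19:05–22:15.
Merge the second list: 09:45–11:50, 20:35–22:40.
11:25–12:30 with B removed leaves 11:50–12:30.
14:55–16:15 is untouched.
19:05–22:15 with B removed leaves 19:05–20:35.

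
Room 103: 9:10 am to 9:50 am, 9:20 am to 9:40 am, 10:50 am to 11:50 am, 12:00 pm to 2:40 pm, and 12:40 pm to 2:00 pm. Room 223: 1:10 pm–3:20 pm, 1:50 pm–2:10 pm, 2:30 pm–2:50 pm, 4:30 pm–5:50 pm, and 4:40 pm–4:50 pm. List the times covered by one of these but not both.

9:10 am-9:50 am, 10:50 am-11:50 am, 12:00 pm-1:10 pm, 2:40 pm-3:20 pm, 4:30 pm-5:50 pm

Merge the first list: 9:10 am-9:50 am, 10:50 am-11:50 am, 12:00 pm-2:40 pm.
Merge the second list: 1:10 pm-3:20 pm, 4:30 pm-5:50 pm.
A \ B = 9:10 am-9:50 am, 10:50 am-11:50 am, 12:00 pm-1:10 pm.
B \ A = 2:40 pm-3:20 pm, 4:30 pm-5:50 pm.
Union of the two gives the symmetric difference.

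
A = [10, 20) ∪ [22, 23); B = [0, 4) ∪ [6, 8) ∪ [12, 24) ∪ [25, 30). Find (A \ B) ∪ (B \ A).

[0, 4) ∪ [6, 8) ∪ [10, 12) ∪ [20, 22) ∪ [23, 24) ∪ [25, 30)

A \ B = [10, 12).
B \ A = [0, 4), [6, 8), [20, 22), [23, 24), [25, 30).
Union of the two gives the symmetric difference.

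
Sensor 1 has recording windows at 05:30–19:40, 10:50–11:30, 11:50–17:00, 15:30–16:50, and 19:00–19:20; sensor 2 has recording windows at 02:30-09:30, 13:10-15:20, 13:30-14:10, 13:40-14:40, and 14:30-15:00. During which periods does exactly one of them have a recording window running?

First set merges to 05:30–19:40.
Second set merges to 02:30–09:30, 13:10–15:20.
Only in the first: 09:30–13:10, 15:20–19:40.
Only in the second: 02:30–05:30.
Together these are the periods covered by exactly one.

02:30–05:30, 09:30–13:10, 15:20–19:40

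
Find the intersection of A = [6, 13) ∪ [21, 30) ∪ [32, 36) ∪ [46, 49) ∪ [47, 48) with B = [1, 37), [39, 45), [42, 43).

First set merges to [6, 13), [21, 30), [32, 36), [46, 49).
Second set merges to [1, 37), [39, 45).
[6, 13) meets the second set on [6, 13).
[21, 30) meets the second set on [21, 30).
[32, 36) meets the second set on [32, 36).
[46, 49): no overlap with the second set.

[6, 13) ∪ [21, 30) ∪ [32, 36)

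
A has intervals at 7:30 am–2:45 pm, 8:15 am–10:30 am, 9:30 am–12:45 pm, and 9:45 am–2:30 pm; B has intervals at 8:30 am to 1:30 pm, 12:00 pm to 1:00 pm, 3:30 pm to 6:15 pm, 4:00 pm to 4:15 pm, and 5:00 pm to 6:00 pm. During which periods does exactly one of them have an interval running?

7:30 am–8:30 am, 1:30 pm–2:45 pm, 3:30 pm–6:15 pm

A, merged: 7:30 am–2:45 pm.
B, merged: 8:30 am–1:30 pm, 3:30 pm–6:15 pm.
A but not B: 7:30 am–8:30 am, 1:30 pm–2:45 pm.
B but not A: 3:30 pm–6:15 pm.
Combining gives A △ B.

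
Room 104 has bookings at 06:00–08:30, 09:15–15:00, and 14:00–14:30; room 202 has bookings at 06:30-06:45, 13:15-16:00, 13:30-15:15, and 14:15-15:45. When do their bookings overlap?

06:30–06:45, 13:15–15:00

Merge the first list: 06:00–08:30, 09:15–15:00.
Merge the second list: 06:30–06:45, 13:15–16:00.
06:00–08:30 ∩ B → 06:30–06:45.
09:15–15:00 ∩ B → 13:15–15:00.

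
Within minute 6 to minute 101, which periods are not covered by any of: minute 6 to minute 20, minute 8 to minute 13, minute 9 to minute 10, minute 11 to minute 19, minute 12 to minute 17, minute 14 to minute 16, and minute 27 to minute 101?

The merged coverage is minute 6 to minute 20, minute 27 to minute 101.
Uncovered inside minute 6 to minute 101: minute 20 to minute 27.

minute 20 to minute 27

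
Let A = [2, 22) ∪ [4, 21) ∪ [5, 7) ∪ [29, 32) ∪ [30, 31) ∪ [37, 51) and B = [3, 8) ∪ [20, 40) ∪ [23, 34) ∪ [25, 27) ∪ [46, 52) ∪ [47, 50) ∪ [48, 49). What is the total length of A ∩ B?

First set merges to [2, 22), [29, 32), [37, 51).
Second set merges to [3, 8), [20, 40), [46, 52).
A ∩ B = [3, 8), [20, 22), [29, 32), [37, 40), [46, 51).
Total: 5 + 2 + 3 + 3 + 5 = 18.

18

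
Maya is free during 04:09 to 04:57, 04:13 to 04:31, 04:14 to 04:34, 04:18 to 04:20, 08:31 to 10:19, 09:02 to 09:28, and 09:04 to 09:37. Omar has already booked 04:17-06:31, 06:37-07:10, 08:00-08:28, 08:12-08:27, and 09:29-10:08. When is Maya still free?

A, merged: 04:09–04:57, 08:31–10:19.
B, merged: 04:17–06:31, 06:37–07:10, 08:00–08:28, 09:29–10:08.
04:09–04:57 minus B → 04:09–04:17.
08:31–10:19 minus B → 08:31–09:29, 10:08–10:19.

04:09–04:17, 08:31–09:29, 10:08–10:19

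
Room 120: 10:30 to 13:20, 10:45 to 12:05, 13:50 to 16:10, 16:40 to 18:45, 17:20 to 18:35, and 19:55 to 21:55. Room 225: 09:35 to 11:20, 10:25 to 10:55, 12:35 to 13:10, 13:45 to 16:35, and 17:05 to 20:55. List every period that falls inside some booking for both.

10:30–11:20, 12:35–13:10, 13:50–16:10, 17:05–18:45, 19:55–20:55

First set merges to 10:30–13:20, 13:50–16:10, 16:40–18:45, 19:55–21:55.
Second set merges to 09:35–11:20, 12:35–13:10, 13:45–16:35, 17:05–20:55.
10:30–13:20 ∩ B → 10:30–11:20, 12:35–13:10.
13:50–16:10 ∩ B → 13:50–16:10.
16:40–18:45 ∩ B → 17:05–18:45.
19:55–21:55 ∩ B → 19:55–20:55.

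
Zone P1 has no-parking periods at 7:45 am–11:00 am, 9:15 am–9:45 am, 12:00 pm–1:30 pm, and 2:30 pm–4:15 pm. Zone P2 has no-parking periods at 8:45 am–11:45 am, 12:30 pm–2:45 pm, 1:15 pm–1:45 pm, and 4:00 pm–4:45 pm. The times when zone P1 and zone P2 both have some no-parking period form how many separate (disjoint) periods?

4

A, merged: 7:45 am-11:00 am, 12:00 pm-1:30 pm, 2:30 pm-4:15 pm.
B, merged: 8:45 am-11:45 am, 12:30 pm-2:45 pm, 4:00 pm-4:45 pm.
A ∩ B = 8:45 am-11:00 am, 12:30 pm-1:30 pm, 2:30 pm-2:45 pm, 4:00 pm-4:15 pm.
That is 4 disjoint pieces.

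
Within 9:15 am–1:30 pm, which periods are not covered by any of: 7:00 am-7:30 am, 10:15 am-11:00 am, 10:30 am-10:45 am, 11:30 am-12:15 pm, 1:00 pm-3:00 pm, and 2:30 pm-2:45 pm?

9:15 am–10:15 am, 11:00 am–11:30 am, 12:15 pm–1:00 pm

The merged coverage is 7:00 am–7:30 am, 10:15 am–11:00 am, 11:30 am–12:15 pm, 1:00 pm–3:00 pm.
Complement within 9:15 am–1:30 pm: 9:15 am–10:15 am, 11:00 am–11:30 am, 12:15 pm–1:00 pm.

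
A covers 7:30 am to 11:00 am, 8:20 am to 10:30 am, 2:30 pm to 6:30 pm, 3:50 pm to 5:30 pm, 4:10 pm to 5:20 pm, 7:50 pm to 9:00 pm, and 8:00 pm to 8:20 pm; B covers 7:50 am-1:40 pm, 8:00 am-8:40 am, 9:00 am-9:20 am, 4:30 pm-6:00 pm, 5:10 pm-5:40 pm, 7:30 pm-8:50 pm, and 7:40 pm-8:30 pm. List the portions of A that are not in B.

Merge the first list: 7:30 am-11:00 am, 2:30 pm-6:30 pm, 7:50 pm-9:00 pm.
Merge the second list: 7:50 am-1:40 pm, 4:30 pm-6:00 pm, 7:30 pm-8:50 pm.
7:30 am-11:00 am with B removed leaves 7:30 am-7:50 am.
2:30 pm-6:30 pm with B removed leaves 2:30 pm-4:30 pm, 6:00 pm-6:30 pm.
7:50 pm-9:00 pm with B removed leaves 8:50 pm-9:00 pm.

7:30 am-7:50 am, 2:30 pm-4:30 pm, 6:00 pm-6:30 pm, 8:50 pm-9:00 pm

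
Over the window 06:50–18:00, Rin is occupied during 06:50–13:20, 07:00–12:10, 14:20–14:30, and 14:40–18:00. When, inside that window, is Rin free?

13:20–14:20, 14:30–14:40

After merging, the occupied span is 06:50–13:20, 14:20–14:30, 14:40–18:00.
Gaps within 06:50–18:00: 13:20–14:20, 14:30–14:40.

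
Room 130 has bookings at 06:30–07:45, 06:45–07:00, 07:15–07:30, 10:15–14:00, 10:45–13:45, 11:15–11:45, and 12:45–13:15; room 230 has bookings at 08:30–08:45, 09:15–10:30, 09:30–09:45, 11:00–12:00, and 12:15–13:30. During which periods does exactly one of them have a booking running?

06:30–07:45, 08:30–08:45, 09:15–10:15, 10:30–11:00, 12:00–12:15, 13:30–14:00

Merge the first list: 06:30–07:45, 10:15–14:00.
Merge the second list: 08:30–08:45, 09:15–10:30, 11:00–12:00, 12:15–13:30.
A but not B: 06:30–07:45, 10:30–11:00, 12:00–12:15, 13:30–14:00.
B but not A: 08:30–08:45, 09:15–10:15.
Combining gives A △ B.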